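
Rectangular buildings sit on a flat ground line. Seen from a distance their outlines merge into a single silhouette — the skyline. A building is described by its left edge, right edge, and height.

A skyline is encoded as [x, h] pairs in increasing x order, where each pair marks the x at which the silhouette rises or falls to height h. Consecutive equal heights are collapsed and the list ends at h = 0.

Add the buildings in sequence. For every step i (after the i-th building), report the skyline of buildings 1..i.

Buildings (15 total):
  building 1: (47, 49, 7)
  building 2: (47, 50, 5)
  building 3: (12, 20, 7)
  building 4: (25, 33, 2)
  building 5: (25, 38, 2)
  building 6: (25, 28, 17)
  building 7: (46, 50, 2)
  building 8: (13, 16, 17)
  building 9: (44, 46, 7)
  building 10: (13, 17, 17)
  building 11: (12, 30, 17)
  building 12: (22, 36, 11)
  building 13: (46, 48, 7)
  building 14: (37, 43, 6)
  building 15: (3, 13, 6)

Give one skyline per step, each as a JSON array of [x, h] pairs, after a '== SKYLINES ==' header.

== SKYLINES ==
[[47,7],[49,0]]
[[47,7],[49,5],[50,0]]
[[12,7],[20,0],[47,7],[49,5],[50,0]]
[[12,7],[20,0],[25,2],[33,0],[47,7],[49,5],[50,0]]
[[12,7],[20,0],[25,2],[38,0],[47,7],[49,5],[50,0]]
[[12,7],[20,0],[25,17],[28,2],[38,0],[47,7],[49,5],[50,0]]
[[12,7],[20,0],[25,17],[28,2],[38,0],[46,2],[47,7],[49,5],[50,0]]
[[12,7],[13,17],[16,7],[20,0],[25,17],[28,2],[38,0],[46,2],[47,7],[49,5],[50,0]]
[[12,7],[13,17],[16,7],[20,0],[25,17],[28,2],[38,0],[44,7],[46,2],[47,7],[49,5],[50,0]]
[[12,7],[13,17],[17,7],[20,0],[25,17],[28,2],[38,0],[44,7],[46,2],[47,7],[49,5],[50,0]]
[[12,17],[30,2],[38,0],[44,7],[46,2],[47,7],[49,5],[50,0]]
[[12,17],[30,11],[36,2],[38,0],[44,7],[46,2],[47,7],[49,5],[50,0]]
[[12,17],[30,11],[36,2],[38,0],[44,7],[49,5],[50,0]]
[[12,17],[30,11],[36,2],[37,6],[43,0],[44,7],[49,5],[50,0]]
[[3,6],[12,17],[30,11],[36,2],[37,6],[43,0],[44,7],[49,5],[50,0]]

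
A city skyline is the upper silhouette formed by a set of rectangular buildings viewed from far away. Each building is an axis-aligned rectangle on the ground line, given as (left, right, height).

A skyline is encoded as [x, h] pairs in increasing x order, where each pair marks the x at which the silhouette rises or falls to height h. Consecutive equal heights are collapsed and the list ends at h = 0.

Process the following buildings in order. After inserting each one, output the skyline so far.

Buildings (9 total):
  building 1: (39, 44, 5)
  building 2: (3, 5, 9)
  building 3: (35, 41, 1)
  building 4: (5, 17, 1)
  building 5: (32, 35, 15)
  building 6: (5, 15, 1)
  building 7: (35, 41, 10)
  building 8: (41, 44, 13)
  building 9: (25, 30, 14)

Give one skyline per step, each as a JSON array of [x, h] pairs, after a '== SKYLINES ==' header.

== SKYLINES ==
[[39,5],[44,0]]
[[3,9],[5,0],[39,5],[44,0]]
[[3,9],[5,0],[35,1],[39,5],[44,0]]
[[3,9],[5,1],[17,0],[35,1],[39,5],[44,0]]
[[3,9],[5,1],[17,0],[32,15],[35,1],[39,5],[44,0]]
[[3,9],[5,1],[17,0],[32,15],[35,1],[39,5],[44,0]]
[[3,9],[5,1],[17,0],[32,15],[35,10],[41,5],[44,0]]
[[3,9],[5,1],[17,0],[32,15],[35,10],[41,13],[44,0]]
[[3,9],[5,1],[17,0],[25,14],[30,0],[32,15],[35,10],[41,13],[44,0]]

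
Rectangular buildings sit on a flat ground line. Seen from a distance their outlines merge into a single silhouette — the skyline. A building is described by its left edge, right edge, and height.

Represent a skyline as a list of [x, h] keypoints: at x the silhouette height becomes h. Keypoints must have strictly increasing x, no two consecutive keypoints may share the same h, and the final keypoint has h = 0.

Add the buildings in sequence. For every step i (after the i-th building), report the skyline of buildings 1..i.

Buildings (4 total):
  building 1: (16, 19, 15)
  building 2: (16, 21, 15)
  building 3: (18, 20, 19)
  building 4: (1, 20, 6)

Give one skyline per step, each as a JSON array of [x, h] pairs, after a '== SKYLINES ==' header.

== SKYLINES ==
[[16,15],[19,0]]
[[16,15],[21,0]]
[[16,15],[18,19],[20,15],[21,0]]
[[1,6],[16,15],[18,19],[20,15],[21,0]]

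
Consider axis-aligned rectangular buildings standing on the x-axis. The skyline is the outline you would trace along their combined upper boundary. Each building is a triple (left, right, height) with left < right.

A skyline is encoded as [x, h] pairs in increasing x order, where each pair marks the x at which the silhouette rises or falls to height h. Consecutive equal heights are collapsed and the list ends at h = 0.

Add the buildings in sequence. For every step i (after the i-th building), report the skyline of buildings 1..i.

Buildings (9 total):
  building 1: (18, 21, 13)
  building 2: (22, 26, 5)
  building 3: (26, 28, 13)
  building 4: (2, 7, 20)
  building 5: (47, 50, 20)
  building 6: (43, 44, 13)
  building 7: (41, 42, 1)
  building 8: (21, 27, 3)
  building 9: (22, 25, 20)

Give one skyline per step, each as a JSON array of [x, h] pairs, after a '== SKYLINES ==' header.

== SKYLINES ==
[[18,13],[21,0]]
[[18,13],[21,0],[22,5],[26,0]]
[[18,13],[21,0],[22,5],[26,13],[28,0]]
[[2,20],[7,0],[18,13],[21,0],[22,5],[26,13],[28,0]]
[[2,20],[7,0],[18,13],[21,0],[22,5],[26,13],[28,0],[47,20],[50,0]]
[[2,20],[7,0],[18,13],[21,0],[22,5],[26,13],[28,0],[43,13],[44,0],[47,20],[50,0]]
[[2,20],[7,0],[18,13],[21,0],[22,5],[26,13],[28,0],[41,1],[42,0],[43,13],[44,0],[47,20],[50,0]]
[[2,20],[7,0],[18,13],[21,3],[22,5],[26,13],[28,0],[41,1],[42,0],[43,13],[44,0],[47,20],[50,0]]
[[2,20],[7,0],[18,13],[21,3],[22,20],[25,5],[26,13],[28,0],[41,1],[42,0],[43,13],[44,0],[47,20],[50,0]]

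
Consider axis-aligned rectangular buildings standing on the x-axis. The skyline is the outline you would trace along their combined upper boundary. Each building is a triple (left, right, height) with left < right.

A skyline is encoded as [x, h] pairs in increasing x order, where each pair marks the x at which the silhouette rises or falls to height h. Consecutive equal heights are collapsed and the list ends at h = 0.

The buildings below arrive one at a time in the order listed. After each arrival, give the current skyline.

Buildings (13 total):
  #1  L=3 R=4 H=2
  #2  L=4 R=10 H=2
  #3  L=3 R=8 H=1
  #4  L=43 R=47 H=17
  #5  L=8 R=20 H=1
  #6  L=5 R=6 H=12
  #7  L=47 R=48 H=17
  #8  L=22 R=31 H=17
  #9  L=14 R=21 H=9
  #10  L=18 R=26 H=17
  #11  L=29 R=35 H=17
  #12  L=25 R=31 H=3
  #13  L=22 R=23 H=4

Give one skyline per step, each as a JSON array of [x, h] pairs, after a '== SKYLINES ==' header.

== SKYLINES ==
[[3,2],[4,0]]
[[3,2],[10,0]]
[[3,2],[10,0]]
[[3,2],[10,0],[43,17],[47,0]]
[[3,2],[10,1],[20,0],[43,17],[47,0]]
[[3,2],[5,12],[6,2],[10,1],[20,0],[43,17],[47,0]]
[[3,2],[5,12],[6,2],[10,1],[20,0],[43,17],[48,0]]
[[3,2],[5,12],[6,2],[10,1],[20,0],[22,17],[31,0],[43,17],[48,0]]
[[3,2],[5,12],[6,2],[10,1],[14,9],[21,0],[22,17],[31,0],[43,17],[48,0]]
[[3,2],[5,12],[6,2],[10,1],[14,9],[18,17],[31,0],[43,17],[48,0]]
[[3,2],[5,12],[6,2],[10,1],[14,9],[18,17],[35,0],[43,17],[48,0]]
[[3,2],[5,12],[6,2],[10,1],[14,9],[18,17],[35,0],[43,17],[48,0]]
[[3,2],[5,12],[6,2],[10,1],[14,9],[18,17],[35,0],[43,17],[48,0]]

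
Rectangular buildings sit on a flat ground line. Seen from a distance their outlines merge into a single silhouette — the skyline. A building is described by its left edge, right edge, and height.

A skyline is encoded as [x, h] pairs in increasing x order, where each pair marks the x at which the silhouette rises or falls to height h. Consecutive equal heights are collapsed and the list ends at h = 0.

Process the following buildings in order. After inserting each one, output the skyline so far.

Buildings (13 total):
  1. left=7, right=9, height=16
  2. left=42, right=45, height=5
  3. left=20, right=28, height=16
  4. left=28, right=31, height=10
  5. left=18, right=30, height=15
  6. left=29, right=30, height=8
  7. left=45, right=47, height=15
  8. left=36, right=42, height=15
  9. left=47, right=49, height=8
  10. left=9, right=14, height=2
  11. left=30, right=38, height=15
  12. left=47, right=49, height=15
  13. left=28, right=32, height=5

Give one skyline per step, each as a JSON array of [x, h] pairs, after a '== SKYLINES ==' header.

== SKYLINES ==
[[7,16],[9,0]]
[[7,16],[9,0],[42,5],[45,0]]
[[7,16],[9,0],[20,16],[28,0],[42,5],[45,0]]
[[7,16],[9,0],[20,16],[28,10],[31,0],[42,5],[45,0]]
[[7,16],[9,0],[18,15],[20,16],[28,15],[30,10],[31,0],[42,5],[45,0]]
[[7,16],[9,0],[18,15],[20,16],[28,15],[30,10],[31,0],[42,5],[45,0]]
[[7,16],[9,0],[18,15],[20,16],[28,15],[30,10],[31,0],[42,5],[45,15],[47,0]]
[[7,16],[9,0],[18,15],[20,16],[28,15],[30,10],[31,0],[36,15],[42,5],[45,15],[47,0]]
[[7,16],[9,0],[18,15],[20,16],[28,15],[30,10],[31,0],[36,15],[42,5],[45,15],[47,8],[49,0]]
[[7,16],[9,2],[14,0],[18,15],[20,16],[28,15],[30,10],[31,0],[36,15],[42,5],[45,15],[47,8],[49,0]]
[[7,16],[9,2],[14,0],[18,15],[20,16],[28,15],[42,5],[45,15],[47,8],[49,0]]
[[7,16],[9,2],[14,0],[18,15],[20,16],[28,15],[42,5],[45,15],[49,0]]
[[7,16],[9,2],[14,0],[18,15],[20,16],[28,15],[42,5],[45,15],[49,0]]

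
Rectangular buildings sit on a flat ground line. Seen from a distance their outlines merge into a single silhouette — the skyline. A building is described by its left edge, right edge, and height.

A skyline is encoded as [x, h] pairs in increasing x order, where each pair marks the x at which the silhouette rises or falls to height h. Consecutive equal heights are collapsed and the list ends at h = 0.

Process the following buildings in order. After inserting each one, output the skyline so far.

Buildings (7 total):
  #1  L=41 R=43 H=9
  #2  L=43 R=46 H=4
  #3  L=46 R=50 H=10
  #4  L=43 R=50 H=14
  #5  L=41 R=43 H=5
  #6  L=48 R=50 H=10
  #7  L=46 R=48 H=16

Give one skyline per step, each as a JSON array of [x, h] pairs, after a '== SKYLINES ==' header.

== SKYLINES ==
[[41,9],[43,0]]
[[41,9],[43,4],[46,0]]
[[41,9],[43,4],[46,10],[50,0]]
[[41,9],[43,14],[50,0]]
[[41,9],[43,14],[50,0]]
[[41,9],[43,14],[50,0]]
[[41,9],[43,14],[46,16],[48,14],[50,0]]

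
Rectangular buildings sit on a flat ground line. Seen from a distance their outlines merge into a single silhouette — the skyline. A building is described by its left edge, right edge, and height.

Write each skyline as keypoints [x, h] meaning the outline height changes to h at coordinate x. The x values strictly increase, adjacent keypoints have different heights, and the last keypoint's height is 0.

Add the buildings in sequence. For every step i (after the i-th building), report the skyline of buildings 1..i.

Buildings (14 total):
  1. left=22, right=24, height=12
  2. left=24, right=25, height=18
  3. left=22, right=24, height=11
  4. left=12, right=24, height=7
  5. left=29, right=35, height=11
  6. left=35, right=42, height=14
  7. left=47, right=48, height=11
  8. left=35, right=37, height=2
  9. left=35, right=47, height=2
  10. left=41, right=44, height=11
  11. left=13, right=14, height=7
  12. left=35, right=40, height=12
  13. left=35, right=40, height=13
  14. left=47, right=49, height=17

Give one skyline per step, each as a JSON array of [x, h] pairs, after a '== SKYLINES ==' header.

== SKYLINES ==
[[22,12],[24,0]]
[[22,12],[24,18],[25,0]]
[[22,12],[24,18],[25,0]]
[[12,7],[22,12],[24,18],[25,0]]
[[12,7],[22,12],[24,18],[25,0],[29,11],[35,0]]
[[12,7],[22,12],[24,18],[25,0],[29,11],[35,14],[42,0]]
[[12,7],[22,12],[24,18],[25,0],[29,11],[35,14],[42,0],[47,11],[48,0]]
[[12,7],[22,12],[24,18],[25,0],[29,11],[35,14],[42,0],[47,11],[48,0]]
[[12,7],[22,12],[24,18],[25,0],[29,11],[35,14],[42,2],[47,11],[48,0]]
[[12,7],[22,12],[24,18],[25,0],[29,11],[35,14],[42,11],[44,2],[47,11],[48,0]]
[[12,7],[22,12],[24,18],[25,0],[29,11],[35,14],[42,11],[44,2],[47,11],[48,0]]
[[12,7],[22,12],[24,18],[25,0],[29,11],[35,14],[42,11],[44,2],[47,11],[48,0]]
[[12,7],[22,12],[24,18],[25,0],[29,11],[35,14],[42,11],[44,2],[47,11],[48,0]]
[[12,7],[22,12],[24,18],[25,0],[29,11],[35,14],[42,11],[44,2],[47,17],[49,0]]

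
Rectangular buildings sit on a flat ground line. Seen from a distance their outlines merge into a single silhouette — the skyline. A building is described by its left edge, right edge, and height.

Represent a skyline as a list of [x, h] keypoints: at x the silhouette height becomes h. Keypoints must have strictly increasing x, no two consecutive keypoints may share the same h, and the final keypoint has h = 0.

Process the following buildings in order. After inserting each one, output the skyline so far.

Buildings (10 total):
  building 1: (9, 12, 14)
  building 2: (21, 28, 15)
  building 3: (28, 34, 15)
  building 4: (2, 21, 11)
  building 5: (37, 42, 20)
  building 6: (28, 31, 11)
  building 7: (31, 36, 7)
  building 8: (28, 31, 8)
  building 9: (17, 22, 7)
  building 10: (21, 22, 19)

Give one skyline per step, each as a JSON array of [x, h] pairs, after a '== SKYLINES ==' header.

== SKYLINES ==
[[9,14],[12,0]]
[[9,14],[12,0],[21,15],[28,0]]
[[9,14],[12,0],[21,15],[34,0]]
[[2,11],[9,14],[12,11],[21,15],[34,0]]
[[2,11],[9,14],[12,11],[21,15],[34,0],[37,20],[42,0]]
[[2,11],[9,14],[12,11],[21,15],[34,0],[37,20],[42,0]]
[[2,11],[9,14],[12,11],[21,15],[34,7],[36,0],[37,20],[42,0]]
[[2,11],[9,14],[12,11],[21,15],[34,7],[36,0],[37,20],[42,0]]
[[2,11],[9,14],[12,11],[21,15],[34,7],[36,0],[37,20],[42,0]]
[[2,11],[9,14],[12,11],[21,19],[22,15],[34,7],[36,0],[37,20],[42,0]]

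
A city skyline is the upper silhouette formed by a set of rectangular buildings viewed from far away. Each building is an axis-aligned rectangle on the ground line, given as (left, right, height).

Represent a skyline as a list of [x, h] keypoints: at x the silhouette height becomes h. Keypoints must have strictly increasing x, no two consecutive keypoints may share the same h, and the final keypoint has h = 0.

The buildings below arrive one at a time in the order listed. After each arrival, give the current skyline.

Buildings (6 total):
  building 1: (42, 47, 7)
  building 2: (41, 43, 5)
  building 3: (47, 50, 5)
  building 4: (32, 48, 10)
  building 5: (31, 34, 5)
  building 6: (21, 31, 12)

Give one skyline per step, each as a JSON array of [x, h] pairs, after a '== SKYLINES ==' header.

== SKYLINES ==
[[42,7],[47,0]]
[[41,5],[42,7],[47,0]]
[[41,5],[42,7],[47,5],[50,0]]
[[32,10],[48,5],[50,0]]
[[31,5],[32,10],[48,5],[50,0]]
[[21,12],[31,5],[32,10],[48,5],[50,0]]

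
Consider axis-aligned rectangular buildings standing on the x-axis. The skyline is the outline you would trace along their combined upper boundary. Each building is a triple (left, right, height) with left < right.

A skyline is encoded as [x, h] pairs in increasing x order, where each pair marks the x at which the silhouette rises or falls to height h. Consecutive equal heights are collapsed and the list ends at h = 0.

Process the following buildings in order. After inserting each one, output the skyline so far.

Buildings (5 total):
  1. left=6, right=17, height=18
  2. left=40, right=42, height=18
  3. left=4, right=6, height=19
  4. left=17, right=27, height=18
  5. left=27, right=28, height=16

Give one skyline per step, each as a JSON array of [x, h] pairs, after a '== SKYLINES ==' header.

== SKYLINES ==
[[6,18],[17,0]]
[[6,18],[17,0],[40,18],[42,0]]
[[4,19],[6,18],[17,0],[40,18],[42,0]]
[[4,19],[6,18],[27,0],[40,18],[42,0]]
[[4,19],[6,18],[27,16],[28,0],[40,18],[42,0]]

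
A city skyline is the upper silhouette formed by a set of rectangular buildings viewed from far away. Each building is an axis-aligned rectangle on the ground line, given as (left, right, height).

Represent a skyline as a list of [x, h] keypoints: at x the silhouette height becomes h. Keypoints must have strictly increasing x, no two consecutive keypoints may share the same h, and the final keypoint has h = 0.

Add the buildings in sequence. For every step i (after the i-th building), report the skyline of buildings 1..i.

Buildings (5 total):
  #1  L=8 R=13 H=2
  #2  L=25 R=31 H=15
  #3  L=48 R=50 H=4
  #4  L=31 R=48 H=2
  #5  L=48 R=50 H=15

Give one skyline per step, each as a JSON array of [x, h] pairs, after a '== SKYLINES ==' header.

== SKYLINES ==
[[8,2],[13,0]]
[[8,2],[13,0],[25,15],[31,0]]
[[8,2],[13,0],[25,15],[31,0],[48,4],[50,0]]
[[8,2],[13,0],[25,15],[31,2],[48,4],[50,0]]
[[8,2],[13,0],[25,15],[31,2],[48,15],[50,0]]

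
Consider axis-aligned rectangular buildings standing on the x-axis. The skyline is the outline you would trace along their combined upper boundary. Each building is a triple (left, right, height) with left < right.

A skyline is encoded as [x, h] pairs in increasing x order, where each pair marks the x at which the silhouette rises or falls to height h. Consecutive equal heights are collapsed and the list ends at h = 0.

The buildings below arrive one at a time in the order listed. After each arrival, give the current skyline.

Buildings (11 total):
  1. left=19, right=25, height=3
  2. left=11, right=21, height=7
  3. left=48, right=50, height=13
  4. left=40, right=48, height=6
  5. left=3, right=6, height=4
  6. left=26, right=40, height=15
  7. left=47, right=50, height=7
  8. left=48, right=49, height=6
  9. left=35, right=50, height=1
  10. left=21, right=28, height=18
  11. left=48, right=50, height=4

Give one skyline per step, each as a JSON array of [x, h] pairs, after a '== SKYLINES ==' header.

== SKYLINES ==
[[19,3],[25,0]]
[[11,7],[21,3],[25,0]]
[[11,7],[21,3],[25,0],[48,13],[50,0]]
[[11,7],[21,3],[25,0],[40,6],[48,13],[50,0]]
[[3,4],[6,0],[11,7],[21,3],[25,0],[40,6],[48,13],[50,0]]
[[3,4],[6,0],[11,7],[21,3],[25,0],[26,15],[40,6],[48,13],[50,0]]
[[3,4],[6,0],[11,7],[21,3],[25,0],[26,15],[40,6],[47,7],[48,13],[50,0]]
[[3,4],[6,0],[11,7],[21,3],[25,0],[26,15],[40,6],[47,7],[48,13],[50,0]]
[[3,4],[6,0],[11,7],[21,3],[25,0],[26,15],[40,6],[47,7],[48,13],[50,0]]
[[3,4],[6,0],[11,7],[21,18],[28,15],[40,6],[47,7],[48,13],[50,0]]
[[3,4],[6,0],[11,7],[21,18],[28,15],[40,6],[47,7],[48,13],[50,0]]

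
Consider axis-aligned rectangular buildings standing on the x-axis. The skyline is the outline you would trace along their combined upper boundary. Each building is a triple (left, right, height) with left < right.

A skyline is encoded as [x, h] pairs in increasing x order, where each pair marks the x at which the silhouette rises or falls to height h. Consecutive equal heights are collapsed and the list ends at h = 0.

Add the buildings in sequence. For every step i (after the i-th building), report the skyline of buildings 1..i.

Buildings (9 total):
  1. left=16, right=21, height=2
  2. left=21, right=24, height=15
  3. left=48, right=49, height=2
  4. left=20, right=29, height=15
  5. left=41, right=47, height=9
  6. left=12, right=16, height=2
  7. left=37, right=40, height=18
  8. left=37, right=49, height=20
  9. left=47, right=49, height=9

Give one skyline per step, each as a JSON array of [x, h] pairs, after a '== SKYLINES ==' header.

== SKYLINES ==
[[16,2],[21,0]]
[[16,2],[21,15],[24,0]]
[[16,2],[21,15],[24,0],[48,2],[49,0]]
[[16,2],[20,15],[29,0],[48,2],[49,0]]
[[16,2],[20,15],[29,0],[41,9],[47,0],[48,2],[49,0]]
[[12,2],[20,15],[29,0],[41,9],[47,0],[48,2],[49,0]]
[[12,2],[20,15],[29,0],[37,18],[40,0],[41,9],[47,0],[48,2],[49,0]]
[[12,2],[20,15],[29,0],[37,20],[49,0]]
[[12,2],[20,15],[29,0],[37,20],[49,0]]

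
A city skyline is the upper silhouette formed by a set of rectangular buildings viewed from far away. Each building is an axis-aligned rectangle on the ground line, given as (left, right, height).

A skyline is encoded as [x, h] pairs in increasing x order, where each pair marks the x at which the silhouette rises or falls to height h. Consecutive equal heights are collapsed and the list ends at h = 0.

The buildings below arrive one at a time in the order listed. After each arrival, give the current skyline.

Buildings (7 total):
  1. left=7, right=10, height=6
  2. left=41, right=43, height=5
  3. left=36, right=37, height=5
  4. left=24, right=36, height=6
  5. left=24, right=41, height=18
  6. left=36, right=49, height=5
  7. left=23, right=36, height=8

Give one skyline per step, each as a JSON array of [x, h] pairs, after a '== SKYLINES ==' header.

== SKYLINES ==
[[7,6],[10,0]]
[[7,6],[10,0],[41,5],[43,0]]
[[7,6],[10,0],[36,5],[37,0],[41,5],[43,0]]
[[7,6],[10,0],[24,6],[36,5],[37,0],[41,5],[43,0]]
[[7,6],[10,0],[24,18],[41,5],[43,0]]
[[7,6],[10,0],[24,18],[41,5],[49,0]]
[[7,6],[10,0],[23,8],[24,18],[41,5],[49,0]]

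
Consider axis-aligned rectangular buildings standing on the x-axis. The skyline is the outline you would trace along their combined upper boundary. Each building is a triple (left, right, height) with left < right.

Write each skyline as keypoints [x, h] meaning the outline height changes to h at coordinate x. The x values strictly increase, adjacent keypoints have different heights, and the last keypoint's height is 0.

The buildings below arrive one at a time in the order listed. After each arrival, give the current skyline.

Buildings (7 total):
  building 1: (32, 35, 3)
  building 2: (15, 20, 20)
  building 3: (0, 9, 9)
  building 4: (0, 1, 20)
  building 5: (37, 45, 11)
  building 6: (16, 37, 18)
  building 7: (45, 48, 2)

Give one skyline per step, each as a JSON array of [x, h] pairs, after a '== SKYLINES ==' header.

== SKYLINES ==
[[32,3],[35,0]]
[[15,20],[20,0],[32,3],[35,0]]
[[0,9],[9,0],[15,20],[20,0],[32,3],[35,0]]
[[0,20],[1,9],[9,0],[15,20],[20,0],[32,3],[35,0]]
[[0,20],[1,9],[9,0],[15,20],[20,0],[32,3],[35,0],[37,11],[45,0]]
[[0,20],[1,9],[9,0],[15,20],[20,18],[37,11],[45,0]]
[[0,20],[1,9],[9,0],[15,20],[20,18],[37,11],[45,2],[48,0]]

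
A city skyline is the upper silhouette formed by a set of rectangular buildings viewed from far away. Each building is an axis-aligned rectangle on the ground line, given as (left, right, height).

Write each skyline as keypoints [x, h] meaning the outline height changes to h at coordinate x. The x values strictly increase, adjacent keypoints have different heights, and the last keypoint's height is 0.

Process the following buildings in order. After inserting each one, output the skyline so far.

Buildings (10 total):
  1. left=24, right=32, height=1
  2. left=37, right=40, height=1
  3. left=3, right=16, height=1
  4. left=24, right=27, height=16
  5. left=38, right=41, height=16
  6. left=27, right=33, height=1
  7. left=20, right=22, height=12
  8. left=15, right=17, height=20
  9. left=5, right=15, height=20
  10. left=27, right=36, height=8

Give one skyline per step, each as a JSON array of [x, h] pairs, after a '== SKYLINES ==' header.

== SKYLINES ==
[[24,1],[32,0]]
[[24,1],[32,0],[37,1],[40,0]]
[[3,1],[16,0],[24,1],[32,0],[37,1],[40,0]]
[[3,1],[16,0],[24,16],[27,1],[32,0],[37,1],[40,0]]
[[3,1],[16,0],[24,16],[27,1],[32,0],[37,1],[38,16],[41,0]]
[[3,1],[16,0],[24,16],[27,1],[33,0],[37,1],[38,16],[41,0]]
[[3,1],[16,0],[20,12],[22,0],[24,16],[27,1],[33,0],[37,1],[38,16],[41,0]]
[[3,1],[15,20],[17,0],[20,12],[22,0],[24,16],[27,1],[33,0],[37,1],[38,16],[41,0]]
[[3,1],[5,20],[17,0],[20,12],[22,0],[24,16],[27,1],[33,0],[37,1],[38,16],[41,0]]
[[3,1],[5,20],[17,0],[20,12],[22,0],[24,16],[27,8],[36,0],[37,1],[38,16],[41,0]]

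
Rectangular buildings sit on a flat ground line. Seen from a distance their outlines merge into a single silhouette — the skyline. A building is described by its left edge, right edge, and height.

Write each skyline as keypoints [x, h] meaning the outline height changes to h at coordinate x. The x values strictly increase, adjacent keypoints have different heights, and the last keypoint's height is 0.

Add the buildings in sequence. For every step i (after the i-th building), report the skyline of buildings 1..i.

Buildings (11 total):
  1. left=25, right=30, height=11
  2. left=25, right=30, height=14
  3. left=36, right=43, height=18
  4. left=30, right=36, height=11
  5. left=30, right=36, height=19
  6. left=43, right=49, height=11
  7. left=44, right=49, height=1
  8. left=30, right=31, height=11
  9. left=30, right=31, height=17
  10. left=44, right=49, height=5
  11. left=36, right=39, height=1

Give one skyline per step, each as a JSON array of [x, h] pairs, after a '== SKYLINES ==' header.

== SKYLINES ==
[[25,11],[30,0]]
[[25,14],[30,0]]
[[25,14],[30,0],[36,18],[43,0]]
[[25,14],[30,11],[36,18],[43,0]]
[[25,14],[30,19],[36,18],[43,0]]
[[25,14],[30,19],[36,18],[43,11],[49,0]]
[[25,14],[30,19],[36,18],[43,11],[49,0]]
[[25,14],[30,19],[36,18],[43,11],[49,0]]
[[25,14],[30,19],[36,18],[43,11],[49,0]]
[[25,14],[30,19],[36,18],[43,11],[49,0]]
[[25,14],[30,19],[36,18],[43,11],[49,0]]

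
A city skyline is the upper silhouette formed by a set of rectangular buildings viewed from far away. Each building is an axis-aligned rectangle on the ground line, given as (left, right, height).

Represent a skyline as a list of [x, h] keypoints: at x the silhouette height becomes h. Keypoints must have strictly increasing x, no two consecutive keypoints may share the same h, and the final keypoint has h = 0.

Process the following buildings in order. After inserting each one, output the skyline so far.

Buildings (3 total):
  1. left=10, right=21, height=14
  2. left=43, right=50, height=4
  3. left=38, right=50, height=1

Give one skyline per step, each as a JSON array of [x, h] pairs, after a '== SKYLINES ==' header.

== SKYLINES ==
[[10,14],[21,0]]
[[10,14],[21,0],[43,4],[50,0]]
[[10,14],[21,0],[38,1],[43,4],[50,0]]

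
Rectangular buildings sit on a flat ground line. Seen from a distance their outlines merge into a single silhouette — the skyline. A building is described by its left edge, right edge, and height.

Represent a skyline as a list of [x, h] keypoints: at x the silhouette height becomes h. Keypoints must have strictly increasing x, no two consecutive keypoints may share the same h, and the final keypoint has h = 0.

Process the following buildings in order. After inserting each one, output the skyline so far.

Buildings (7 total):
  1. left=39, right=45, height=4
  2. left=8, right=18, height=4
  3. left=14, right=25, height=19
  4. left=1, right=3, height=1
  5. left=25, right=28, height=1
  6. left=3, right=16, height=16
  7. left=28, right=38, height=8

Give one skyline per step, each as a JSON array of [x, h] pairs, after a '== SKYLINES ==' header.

== SKYLINES ==
[[39,4],[45,0]]
[[8,4],[18,0],[39,4],[45,0]]
[[8,4],[14,19],[25,0],[39,4],[45,0]]
[[1,1],[3,0],[8,4],[14,19],[25,0],[39,4],[45,0]]
[[1,1],[3,0],[8,4],[14,19],[25,1],[28,0],[39,4],[45,0]]
[[1,1],[3,16],[14,19],[25,1],[28,0],[39,4],[45,0]]
[[1,1],[3,16],[14,19],[25,1],[28,8],[38,0],[39,4],[45,0]]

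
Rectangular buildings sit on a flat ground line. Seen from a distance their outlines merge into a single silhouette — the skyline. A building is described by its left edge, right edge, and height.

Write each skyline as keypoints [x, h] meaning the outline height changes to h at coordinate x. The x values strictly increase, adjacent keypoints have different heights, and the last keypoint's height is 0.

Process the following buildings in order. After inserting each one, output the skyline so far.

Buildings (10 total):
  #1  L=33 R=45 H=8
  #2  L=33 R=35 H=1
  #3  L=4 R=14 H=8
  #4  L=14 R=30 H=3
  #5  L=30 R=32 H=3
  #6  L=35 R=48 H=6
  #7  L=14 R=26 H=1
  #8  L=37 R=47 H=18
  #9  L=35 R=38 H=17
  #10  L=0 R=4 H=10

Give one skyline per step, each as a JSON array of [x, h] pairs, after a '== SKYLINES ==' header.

== SKYLINES ==
[[33,8],[45,0]]
[[33,8],[45,0]]
[[4,8],[14,0],[33,8],[45,0]]
[[4,8],[14,3],[30,0],[33,8],[45,0]]
[[4,8],[14,3],[32,0],[33,8],[45,0]]
[[4,8],[14,3],[32,0],[33,8],[45,6],[48,0]]
[[4,8],[14,3],[32,0],[33,8],[45,6],[48,0]]
[[4,8],[14,3],[32,0],[33,8],[37,18],[47,6],[48,0]]
[[4,8],[14,3],[32,0],[33,8],[35,17],[37,18],[47,6],[48,0]]
[[0,10],[4,8],[14,3],[32,0],[33,8],[35,17],[37,18],[47,6],[48,0]]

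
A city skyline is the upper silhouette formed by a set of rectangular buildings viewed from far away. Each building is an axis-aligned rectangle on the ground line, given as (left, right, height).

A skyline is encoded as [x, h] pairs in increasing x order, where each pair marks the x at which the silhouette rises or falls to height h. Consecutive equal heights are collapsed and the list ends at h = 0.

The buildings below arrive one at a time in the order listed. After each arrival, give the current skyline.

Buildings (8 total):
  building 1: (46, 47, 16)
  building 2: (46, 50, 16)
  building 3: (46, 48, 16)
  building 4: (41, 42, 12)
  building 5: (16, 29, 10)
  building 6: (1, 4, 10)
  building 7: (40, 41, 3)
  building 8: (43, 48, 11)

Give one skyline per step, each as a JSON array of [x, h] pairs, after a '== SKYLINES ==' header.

== SKYLINES ==
[[46,16],[47,0]]
[[46,16],[50,0]]
[[46,16],[50,0]]
[[41,12],[42,0],[46,16],[50,0]]
[[16,10],[29,0],[41,12],[42,0],[46,16],[50,0]]
[[1,10],[4,0],[16,10],[29,0],[41,12],[42,0],[46,16],[50,0]]
[[1,10],[4,0],[16,10],[29,0],[40,3],[41,12],[42,0],[46,16],[50,0]]
[[1,10],[4,0],[16,10],[29,0],[40,3],[41,12],[42,0],[43,11],[46,16],[50,0]]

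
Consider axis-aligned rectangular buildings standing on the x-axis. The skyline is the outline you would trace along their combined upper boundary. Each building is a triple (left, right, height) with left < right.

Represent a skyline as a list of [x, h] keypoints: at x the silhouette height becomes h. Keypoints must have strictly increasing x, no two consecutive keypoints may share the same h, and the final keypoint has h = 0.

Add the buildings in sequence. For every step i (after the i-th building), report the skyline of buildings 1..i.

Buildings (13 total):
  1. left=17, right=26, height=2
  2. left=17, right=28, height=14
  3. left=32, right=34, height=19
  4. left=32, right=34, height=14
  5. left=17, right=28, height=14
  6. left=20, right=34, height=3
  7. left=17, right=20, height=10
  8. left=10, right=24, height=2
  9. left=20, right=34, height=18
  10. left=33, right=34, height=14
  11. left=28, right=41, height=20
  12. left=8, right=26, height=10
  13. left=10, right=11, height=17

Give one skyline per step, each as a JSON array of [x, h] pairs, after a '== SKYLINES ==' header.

== SKYLINES ==
[[17,2],[26,0]]
[[17,14],[28,0]]
[[17,14],[28,0],[32,19],[34,0]]
[[17,14],[28,0],[32,19],[34,0]]
[[17,14],[28,0],[32,19],[34,0]]
[[17,14],[28,3],[32,19],[34,0]]
[[17,14],[28,3],[32,19],[34,0]]
[[10,2],[17,14],[28,3],[32,19],[34,0]]
[[10,2],[17,14],[20,18],[32,19],[34,0]]
[[10,2],[17,14],[20,18],[32,19],[34,0]]
[[10,2],[17,14],[20,18],[28,20],[41,0]]
[[8,10],[17,14],[20,18],[28,20],[41,0]]
[[8,10],[10,17],[11,10],[17,14],[20,18],[28,20],[41,0]]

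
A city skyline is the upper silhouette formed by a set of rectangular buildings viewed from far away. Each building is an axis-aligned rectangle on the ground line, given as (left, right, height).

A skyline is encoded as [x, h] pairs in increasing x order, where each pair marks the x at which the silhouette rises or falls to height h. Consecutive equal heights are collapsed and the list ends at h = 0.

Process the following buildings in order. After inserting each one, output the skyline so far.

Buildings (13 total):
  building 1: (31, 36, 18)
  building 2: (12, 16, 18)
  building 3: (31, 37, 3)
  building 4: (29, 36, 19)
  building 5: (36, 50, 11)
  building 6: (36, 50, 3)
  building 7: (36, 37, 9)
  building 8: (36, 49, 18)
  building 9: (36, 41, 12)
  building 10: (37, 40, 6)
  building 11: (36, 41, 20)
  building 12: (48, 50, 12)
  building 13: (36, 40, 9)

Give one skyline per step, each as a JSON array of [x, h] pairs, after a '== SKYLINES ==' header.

== SKYLINES ==
[[31,18],[36,0]]
[[12,18],[16,0],[31,18],[36,0]]
[[12,18],[16,0],[31,18],[36,3],[37,0]]
[[12,18],[16,0],[29,19],[36,3],[37,0]]
[[12,18],[16,0],[29,19],[36,11],[50,0]]
[[12,18],[16,0],[29,19],[36,11],[50,0]]
[[12,18],[16,0],[29,19],[36,11],[50,0]]
[[12,18],[16,0],[29,19],[36,18],[49,11],[50,0]]
[[12,18],[16,0],[29,19],[36,18],[49,11],[50,0]]
[[12,18],[16,0],[29,19],[36,18],[49,11],[50,0]]
[[12,18],[16,0],[29,19],[36,20],[41,18],[49,11],[50,0]]
[[12,18],[16,0],[29,19],[36,20],[41,18],[49,12],[50,0]]
[[12,18],[16,0],[29,19],[36,20],[41,18],[49,12],[50,0]]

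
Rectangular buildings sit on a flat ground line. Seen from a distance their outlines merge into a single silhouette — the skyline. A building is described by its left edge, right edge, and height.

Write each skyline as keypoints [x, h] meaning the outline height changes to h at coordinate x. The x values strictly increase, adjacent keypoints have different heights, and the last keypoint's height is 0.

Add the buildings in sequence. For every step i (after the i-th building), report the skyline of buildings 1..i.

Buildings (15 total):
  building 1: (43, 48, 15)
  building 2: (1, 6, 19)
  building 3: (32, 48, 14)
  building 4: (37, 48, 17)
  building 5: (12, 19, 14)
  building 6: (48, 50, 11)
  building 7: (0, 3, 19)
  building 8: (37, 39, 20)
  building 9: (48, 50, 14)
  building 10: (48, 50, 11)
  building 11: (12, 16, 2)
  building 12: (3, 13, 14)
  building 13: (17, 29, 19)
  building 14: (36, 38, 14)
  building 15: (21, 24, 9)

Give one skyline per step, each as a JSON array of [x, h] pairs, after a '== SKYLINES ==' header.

== SKYLINES ==
[[43,15],[48,0]]
[[1,19],[6,0],[43,15],[48,0]]
[[1,19],[6,0],[32,14],[43,15],[48,0]]
[[1,19],[6,0],[32,14],[37,17],[48,0]]
[[1,19],[6,0],[12,14],[19,0],[32,14],[37,17],[48,0]]
[[1,19],[6,0],[12,14],[19,0],[32,14],[37,17],[48,11],[50,0]]
[[0,19],[6,0],[12,14],[19,0],[32,14],[37,17],[48,11],[50,0]]
[[0,19],[6,0],[12,14],[19,0],[32,14],[37,20],[39,17],[48,11],[50,0]]
[[0,19],[6,0],[12,14],[19,0],[32,14],[37,20],[39,17],[48,14],[50,0]]
[[0,19],[6,0],[12,14],[19,0],[32,14],[37,20],[39,17],[48,14],[50,0]]
[[0,19],[6,0],[12,14],[19,0],[32,14],[37,20],[39,17],[48,14],[50,0]]
[[0,19],[6,14],[19,0],[32,14],[37,20],[39,17],[48,14],[50,0]]
[[0,19],[6,14],[17,19],[29,0],[32,14],[37,20],[39,17],[48,14],[50,0]]
[[0,19],[6,14],[17,19],[29,0],[32,14],[37,20],[39,17],[48,14],[50,0]]
[[0,19],[6,14],[17,19],[29,0],[32,14],[37,20],[39,17],[48,14],[50,0]]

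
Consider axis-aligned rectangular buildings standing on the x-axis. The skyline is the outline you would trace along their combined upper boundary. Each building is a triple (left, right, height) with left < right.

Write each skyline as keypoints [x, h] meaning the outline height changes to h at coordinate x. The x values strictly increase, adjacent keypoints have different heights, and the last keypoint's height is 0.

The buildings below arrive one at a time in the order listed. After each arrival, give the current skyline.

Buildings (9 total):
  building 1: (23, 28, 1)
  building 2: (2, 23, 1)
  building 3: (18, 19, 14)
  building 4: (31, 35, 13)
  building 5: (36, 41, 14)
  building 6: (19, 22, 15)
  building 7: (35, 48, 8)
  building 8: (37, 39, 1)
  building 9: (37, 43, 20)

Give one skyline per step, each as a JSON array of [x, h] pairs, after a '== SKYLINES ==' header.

== SKYLINES ==
[[23,1],[28,0]]
[[2,1],[28,0]]
[[2,1],[18,14],[19,1],[28,0]]
[[2,1],[18,14],[19,1],[28,0],[31,13],[35,0]]
[[2,1],[18,14],[19,1],[28,0],[31,13],[35,0],[36,14],[41,0]]
[[2,1],[18,14],[19,15],[22,1],[28,0],[31,13],[35,0],[36,14],[41,0]]
[[2,1],[18,14],[19,15],[22,1],[28,0],[31,13],[35,8],[36,14],[41,8],[48,0]]
[[2,1],[18,14],[19,15],[22,1],[28,0],[31,13],[35,8],[36,14],[41,8],[48,0]]
[[2,1],[18,14],[19,15],[22,1],[28,0],[31,13],[35,8],[36,14],[37,20],[43,8],[48,0]]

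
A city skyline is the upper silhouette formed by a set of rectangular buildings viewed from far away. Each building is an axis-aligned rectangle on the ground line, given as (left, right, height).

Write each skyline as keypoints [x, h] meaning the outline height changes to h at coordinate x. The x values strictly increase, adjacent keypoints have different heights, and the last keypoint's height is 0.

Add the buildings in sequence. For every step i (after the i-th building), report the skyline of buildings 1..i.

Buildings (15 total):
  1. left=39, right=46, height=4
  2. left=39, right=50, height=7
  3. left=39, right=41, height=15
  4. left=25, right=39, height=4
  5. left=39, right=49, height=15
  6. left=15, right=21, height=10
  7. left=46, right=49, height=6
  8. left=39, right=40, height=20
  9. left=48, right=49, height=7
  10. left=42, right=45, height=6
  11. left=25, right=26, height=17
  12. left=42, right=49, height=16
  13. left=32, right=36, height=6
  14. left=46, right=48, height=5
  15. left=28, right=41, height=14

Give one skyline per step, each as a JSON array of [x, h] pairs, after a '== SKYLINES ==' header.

== SKYLINES ==
[[39,4],[46,0]]
[[39,7],[50,0]]
[[39,15],[41,7],[50,0]]
[[25,4],[39,15],[41,7],[50,0]]
[[25,4],[39,15],[49,7],[50,0]]
[[15,10],[21,0],[25,4],[39,15],[49,7],[50,0]]
[[15,10],[21,0],[25,4],[39,15],[49,7],[50,0]]
[[15,10],[21,0],[25,4],[39,20],[40,15],[49,7],[50,0]]
[[15,10],[21,0],[25,4],[39,20],[40,15],[49,7],[50,0]]
[[15,10],[21,0],[25,4],[39,20],[40,15],[49,7],[50,0]]
[[15,10],[21,0],[25,17],[26,4],[39,20],[40,15],[49,7],[50,0]]
[[15,10],[21,0],[25,17],[26,4],[39,20],[40,15],[42,16],[49,7],[50,0]]
[[15,10],[21,0],[25,17],[26,4],[32,6],[36,4],[39,20],[40,15],[42,16],[49,7],[50,0]]
[[15,10],[21,0],[25,17],[26,4],[32,6],[36,4],[39,20],[40,15],[42,16],[49,7],[50,0]]
[[15,10],[21,0],[25,17],[26,4],[28,14],[39,20],[40,15],[42,16],[49,7],[50,0]]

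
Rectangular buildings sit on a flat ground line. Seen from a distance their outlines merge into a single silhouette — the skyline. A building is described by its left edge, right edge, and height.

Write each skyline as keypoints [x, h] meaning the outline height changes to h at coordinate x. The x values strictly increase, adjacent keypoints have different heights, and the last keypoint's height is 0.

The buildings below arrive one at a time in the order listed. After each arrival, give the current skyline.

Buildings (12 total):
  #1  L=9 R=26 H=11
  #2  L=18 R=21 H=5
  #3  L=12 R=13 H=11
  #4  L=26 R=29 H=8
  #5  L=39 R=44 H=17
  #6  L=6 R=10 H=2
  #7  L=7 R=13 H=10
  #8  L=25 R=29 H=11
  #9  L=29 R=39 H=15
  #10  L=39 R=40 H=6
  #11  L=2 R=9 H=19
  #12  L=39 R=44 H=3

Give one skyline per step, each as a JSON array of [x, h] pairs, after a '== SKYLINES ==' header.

== SKYLINES ==
[[9,11],[26,0]]
[[9,11],[26,0]]
[[9,11],[26,0]]
[[9,11],[26,8],[29,0]]
[[9,11],[26,8],[29,0],[39,17],[44,0]]
[[6,2],[9,11],[26,8],[29,0],[39,17],[44,0]]
[[6,2],[7,10],[9,11],[26,8],[29,0],[39,17],[44,0]]
[[6,2],[7,10],[9,11],[29,0],[39,17],[44,0]]
[[6,2],[7,10],[9,11],[29,15],[39,17],[44,0]]
[[6,2],[7,10],[9,11],[29,15],[39,17],[44,0]]
[[2,19],[9,11],[29,15],[39,17],[44,0]]
[[2,19],[9,11],[29,15],[39,17],[44,0]]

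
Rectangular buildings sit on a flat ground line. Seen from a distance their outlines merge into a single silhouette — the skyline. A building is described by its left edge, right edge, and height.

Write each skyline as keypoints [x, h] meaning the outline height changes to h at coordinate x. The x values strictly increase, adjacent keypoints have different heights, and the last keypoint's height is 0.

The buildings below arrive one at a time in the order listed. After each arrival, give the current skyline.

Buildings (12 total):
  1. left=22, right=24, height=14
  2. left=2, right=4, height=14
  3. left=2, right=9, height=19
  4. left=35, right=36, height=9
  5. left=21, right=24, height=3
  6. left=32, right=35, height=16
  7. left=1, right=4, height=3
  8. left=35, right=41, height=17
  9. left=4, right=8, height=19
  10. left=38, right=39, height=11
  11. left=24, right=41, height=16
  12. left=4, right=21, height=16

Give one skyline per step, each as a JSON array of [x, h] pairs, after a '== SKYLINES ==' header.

== SKYLINES ==
[[22,14],[24,0]]
[[2,14],[4,0],[22,14],[24,0]]
[[2,19],[9,0],[22,14],[24,0]]
[[2,19],[9,0],[22,14],[24,0],[35,9],[36,0]]
[[2,19],[9,0],[21,3],[22,14],[24,0],[35,9],[36,0]]
[[2,19],[9,0],[21,3],[22,14],[24,0],[32,16],[35,9],[36,0]]
[[1,3],[2,19],[9,0],[21,3],[22,14],[24,0],[32,16],[35,9],[36,0]]
[[1,3],[2,19],[9,0],[21,3],[22,14],[24,0],[32,16],[35,17],[41,0]]
[[1,3],[2,19],[9,0],[21,3],[22,14],[24,0],[32,16],[35,17],[41,0]]
[[1,3],[2,19],[9,0],[21,3],[22,14],[24,0],[32,16],[35,17],[41,0]]
[[1,3],[2,19],[9,0],[21,3],[22,14],[24,16],[35,17],[41,0]]
[[1,3],[2,19],[9,16],[21,3],[22,14],[24,16],[35,17],[41,0]]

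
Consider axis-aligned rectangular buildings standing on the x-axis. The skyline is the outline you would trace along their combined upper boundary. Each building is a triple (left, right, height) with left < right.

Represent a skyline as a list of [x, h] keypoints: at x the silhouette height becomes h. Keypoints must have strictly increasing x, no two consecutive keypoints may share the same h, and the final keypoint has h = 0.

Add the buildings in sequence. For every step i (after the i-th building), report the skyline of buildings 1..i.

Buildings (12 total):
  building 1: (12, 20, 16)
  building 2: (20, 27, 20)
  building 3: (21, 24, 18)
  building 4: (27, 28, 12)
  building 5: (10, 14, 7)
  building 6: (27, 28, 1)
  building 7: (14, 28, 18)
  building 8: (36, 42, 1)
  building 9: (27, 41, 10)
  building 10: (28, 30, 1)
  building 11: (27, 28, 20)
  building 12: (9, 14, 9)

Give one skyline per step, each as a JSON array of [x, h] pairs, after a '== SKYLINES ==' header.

== SKYLINES ==
[[12,16],[20,0]]
[[12,16],[20,20],[27,0]]
[[12,16],[20,20],[27,0]]
[[12,16],[20,20],[27,12],[28,0]]
[[10,7],[12,16],[20,20],[27,12],[28,0]]
[[10,7],[12,16],[20,20],[27,12],[28,0]]
[[10,7],[12,16],[14,18],[20,20],[27,18],[28,0]]
[[10,7],[12,16],[14,18],[20,20],[27,18],[28,0],[36,1],[42,0]]
[[10,7],[12,16],[14,18],[20,20],[27,18],[28,10],[41,1],[42,0]]
[[10,7],[12,16],[14,18],[20,20],[27,18],[28,10],[41,1],[42,0]]
[[10,7],[12,16],[14,18],[20,20],[28,10],[41,1],[42,0]]
[[9,9],[12,16],[14,18],[20,20],[28,10],[41,1],[42,0]]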